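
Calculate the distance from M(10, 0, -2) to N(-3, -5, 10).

d = √[(x₂-x₁)² + (y₂-y₁)² + (z₂-z₁)²]
  = √[(-13)² + (-5)² + 12²]
  = √[169 + 25 + 144]
  = √338
  ≈ 18.38

18.38


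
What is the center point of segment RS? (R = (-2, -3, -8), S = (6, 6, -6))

M = ((x₁+x₂)/2, (y₁+y₂)/2, (z₁+z₂)/2)
  = ((-2 + 6)/2, (-3 + 6)/2, (-8 - 6)/2)
  = (4/2, 3/2, -14/2)
  = (2, 1.5, -7)

(2, 1.5, -7)


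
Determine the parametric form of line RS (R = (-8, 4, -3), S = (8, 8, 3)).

Direction vector d = S - R = (8 + 8, 8 - 4, 3 + 3) = (16, 4, 6)
Parametric form r = R + t·d:
x = -8 + 16t, y = 4 + 4t, z = -3 + 6t

x = -8 + 16t, y = 4 + 4t, z = -3 + 6t


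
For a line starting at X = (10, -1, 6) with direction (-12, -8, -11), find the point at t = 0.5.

P(t) = X + t·d
  = (10 + (-12)·0.5, -1 + (-8)·0.5, 6 + (-11)·0.5)
  = (10 - 6, -1 - 4, 6 - 5.5)
  = (4, -5, 0.5)

(4, -5, 0.5)


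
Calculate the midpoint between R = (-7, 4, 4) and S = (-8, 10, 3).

M = ((x₁+x₂)/2, (y₁+y₂)/2, (z₁+z₂)/2)
  = ((-7 - 8)/2, (4 + 10)/2, (4 + 3)/2)
  = (-15/2, 14/2, 7/2)
  = (-7.5, 7, 3.5)

(-7.5, 7, 3.5)


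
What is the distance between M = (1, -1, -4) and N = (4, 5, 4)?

d = √[(x₂-x₁)² + (y₂-y₁)² + (z₂-z₁)²]
  = √[3² + 6² + 8²]
  = √[9 + 36 + 64]
  = √109
  ≈ 10.44

10.44


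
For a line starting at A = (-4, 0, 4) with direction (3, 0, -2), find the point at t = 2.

P(t) = A + t·d
  = (-4 + 3·2, 0 + 0·2, 4 + (-2)·2)
  = (-4 + 6, 0 + 0, 4 - 4)
  = (2, 0, 0)

(2, 0, 0)


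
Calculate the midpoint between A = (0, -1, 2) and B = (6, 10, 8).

M = ((x₁+x₂)/2, (y₁+y₂)/2, (z₁+z₂)/2)
  = ((0 + 6)/2, (-1 + 10)/2, (2 + 8)/2)
  = (6/2, 9/2, 10/2)
  = (3, 4.5, 5)

(3, 4.5, 5)


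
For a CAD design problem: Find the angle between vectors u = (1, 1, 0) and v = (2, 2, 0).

u·v = 1·2 + 1·2 + 0·0 = 2 + 2 + 0 = 4
|u| = √(1² + 1² + 0²) = √2 ≈ 1.414
|v| = √(2² + 2² + 0²) = √8 ≈ 2.828
cos θ = (u·v)/(|u||v|) = 4/(1.414·2.828) ≈ 1
θ = arccos(1) ≈ 0°

0°


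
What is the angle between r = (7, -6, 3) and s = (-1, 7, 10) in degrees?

r·s = 7·(-1) + (-6)·7 + 3·10 = -7 - 42 + 30 = -19
|r| = √(7² + (-6)² + 3²) = √94 ≈ 9.695
|s| = √((-1)² + 7² + 10²) = √150 ≈ 12.25
cos θ = (r·s)/(|r||s|) = -19/(9.695·12.25) ≈ -0.16
θ = arccos(-0.16) ≈ 99.21°

99.21°


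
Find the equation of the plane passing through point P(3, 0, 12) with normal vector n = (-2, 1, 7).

The plane through P with normal n = (a, b, c) satisfies n·(r - P) = 0,
i.e. ax + by + cz = a·x₀ + b·y₀ + c·z₀.
d = (-2)·3 + 1·0 + 7·12
  = -6 + 0 + 84
  = 78
Equation: -2x + y + 7z = 78

-2x + y + 7z = 78


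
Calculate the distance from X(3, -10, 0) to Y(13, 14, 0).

d = √[(x₂-x₁)² + (y₂-y₁)² + (z₂-z₁)²]
  = √[10² + 24² + 0²]
  = √[100 + 576 + 0]
  = √676
  ≈ 26

26


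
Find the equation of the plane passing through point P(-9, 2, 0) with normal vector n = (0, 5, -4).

The plane through P with normal n = (a, b, c) satisfies n·(r - P) = 0,
i.e. ax + by + cz = a·x₀ + b·y₀ + c·z₀.
d = 0·(-9) + 5·2 + (-4)·0
  = 0 + 10 + 0
  = 10
Equation: 5y - 4z = 10

5y - 4z = 10


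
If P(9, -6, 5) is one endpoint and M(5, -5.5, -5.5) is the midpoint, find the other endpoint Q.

Q = 2M - P
  = (2·5 - 9, 2·(-5.5) - (-6), 2·(-5.5) - 5)
  = (10 - 9, -11 + 6, -11 - 5)
  = (1, -5, -16)

(1, -5, -16)


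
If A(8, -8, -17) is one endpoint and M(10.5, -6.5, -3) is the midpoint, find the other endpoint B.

B = 2M - A
  = (2·10.5 - 8, 2·(-6.5) - (-8), 2·(-3) - (-17))
  = (21 - 8, -13 + 8, -6 + 17)
  = (13, -5, 11)

(13, -5, 11)


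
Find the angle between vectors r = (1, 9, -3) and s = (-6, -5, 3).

r·s = 1·(-6) + 9·(-5) + (-3)·3 = -6 - 45 - 9 = -60
|r| = √(1² + 9² + (-3)²) = √91 ≈ 9.539
|s| = √((-6)² + (-5)² + 3²) = √70 ≈ 8.367
cos θ = (r·s)/(|r||s|) = -60/(9.539·8.367) ≈ -0.7518
θ = arccos(-0.7518) ≈ 138.7°

138.7°


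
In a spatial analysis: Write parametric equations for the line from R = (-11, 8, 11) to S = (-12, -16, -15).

Direction vector d = S - R = (-12 + 11, -16 - 8, -15 - 11) = (-1, -24, -26)
Parametric form r = R + t·d:
x = -11 - t, y = 8 - 24t, z = 11 - 26t

x = -11 - t, y = 8 - 24t, z = 11 - 26t


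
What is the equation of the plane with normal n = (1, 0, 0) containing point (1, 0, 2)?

The plane through P with normal n = (a, b, c) satisfies n·(r - P) = 0,
i.e. ax + by + cz = a·x₀ + b·y₀ + c·z₀.
d = 1·1 + 0·0 + 0·2
  = 1 + 0 + 0
  = 1
Equation: x = 1

x = 1


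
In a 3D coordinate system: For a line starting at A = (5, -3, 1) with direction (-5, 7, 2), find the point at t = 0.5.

P(t) = A + t·d
  = (5 + (-5)·0.5, -3 + 7·0.5, 1 + 2·0.5)
  = (5 - 2.5, -3 + 3.5, 1 + 1)
  = (2.5, 0.5, 2)

(2.5, 0.5, 2)


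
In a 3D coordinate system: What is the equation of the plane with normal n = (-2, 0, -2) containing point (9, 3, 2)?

The plane through P with normal n = (a, b, c) satisfies n·(r - P) = 0,
i.e. ax + by + cz = a·x₀ + b·y₀ + c·z₀.
d = (-2)·9 + 0·3 + (-2)·2
  = -18 + 0 - 4
  = -22
Equation: -2x - 2z = -22

-2x - 2z = -22


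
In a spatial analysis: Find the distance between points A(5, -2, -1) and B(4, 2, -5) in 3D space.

d = √[(x₂-x₁)² + (y₂-y₁)² + (z₂-z₁)²]
  = √[(-1)² + 4² + (-4)²]
  = √[1 + 16 + 16]
  = √33
  ≈ 5.745

5.745


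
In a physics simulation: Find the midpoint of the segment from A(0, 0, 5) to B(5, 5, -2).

M = ((x₁+x₂)/2, (y₁+y₂)/2, (z₁+z₂)/2)
  = ((0 + 5)/2, (0 + 5)/2, (5 - 2)/2)
  = (5/2, 5/2, 3/2)
  = (2.5, 2.5, 1.5)

(2.5, 2.5, 1.5)


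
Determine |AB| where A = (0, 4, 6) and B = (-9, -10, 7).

d = √[(x₂-x₁)² + (y₂-y₁)² + (z₂-z₁)²]
  = √[(-9)² + (-14)² + 1²]
  = √[81 + 196 + 1]
  = √278
  ≈ 16.67

16.67


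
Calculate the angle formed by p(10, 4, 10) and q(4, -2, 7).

p·q = 10·4 + 4·(-2) + 10·7 = 40 - 8 + 70 = 102
|p| = √(10² + 4² + 10²) = √216 ≈ 14.7
|q| = √(4² + (-2)² + 7²) = √69 ≈ 8.307
cos θ = (p·q)/(|p||q|) = 102/(14.7·8.307) ≈ 0.8355
θ = arccos(0.8355) ≈ 33.33°

33.33°


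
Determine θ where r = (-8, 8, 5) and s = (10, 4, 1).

r·s = (-8)·10 + 8·4 + 5·1 = -80 + 32 + 5 = -43
|r| = √((-8)² + 8² + 5²) = √153 ≈ 12.37
|s| = √(10² + 4² + 1²) = √117 ≈ 10.82
cos θ = (r·s)/(|r||s|) = -43/(12.37·10.82) ≈ -0.3214
θ = arccos(-0.3214) ≈ 108.7°

108.7°


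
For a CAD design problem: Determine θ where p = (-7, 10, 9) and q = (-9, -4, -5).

p·q = (-7)·(-9) + 10·(-4) + 9·(-5) = 63 - 40 - 45 = -22
|p| = √((-7)² + 10² + 9²) = √230 ≈ 15.17
|q| = √((-9)² + (-4)² + (-5)²) = √122 ≈ 11.05
cos θ = (p·q)/(|p||q|) = -22/(15.17·11.05) ≈ -0.1313
θ = arccos(-0.1313) ≈ 97.55°

97.55°


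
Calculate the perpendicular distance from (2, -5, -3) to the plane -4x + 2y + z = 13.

distance = |a·x₀ + b·y₀ + c·z₀ - d| / √(a² + b² + c²)
  = |(-4)·2 + 2·(-5) + 1·(-3) - 13| / √((-4)² + 2² + 1²)
  = |-8 - 10 - 3 - 13| / √(16 + 4 + 1)
  = |-34| / √21
  = 34 / 4.583
  ≈ 7.419

7.419


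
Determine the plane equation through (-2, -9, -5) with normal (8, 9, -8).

The plane through P with normal n = (a, b, c) satisfies n·(r - P) = 0,
i.e. ax + by + cz = a·x₀ + b·y₀ + c·z₀.
d = 8·(-2) + 9·(-9) + (-8)·(-5)
  = -16 - 81 + 40
  = -57
Equation: 8x + 9y - 8z = -57

8x + 9y - 8z = -57


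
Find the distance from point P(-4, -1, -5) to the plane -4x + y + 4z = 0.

distance = |a·x₀ + b·y₀ + c·z₀ - d| / √(a² + b² + c²)
  = |(-4)·(-4) + 1·(-1) + 4·(-5) - 0| / √((-4)² + 1² + 4²)
  = |16 - 1 - 20 + 0| / √(16 + 1 + 16)
  = |-5| / √33
  = 5 / 5.745
  ≈ 0.8704

0.8704


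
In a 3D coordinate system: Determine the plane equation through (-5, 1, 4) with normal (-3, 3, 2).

The plane through P with normal n = (a, b, c) satisfies n·(r - P) = 0,
i.e. ax + by + cz = a·x₀ + b·y₀ + c·z₀.
d = (-3)·(-5) + 3·1 + 2·4
  = 15 + 3 + 8
  = 26
Equation: -3x + 3y + 2z = 26

-3x + 3y + 2z = 26


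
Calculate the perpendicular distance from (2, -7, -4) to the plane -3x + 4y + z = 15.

distance = |a·x₀ + b·y₀ + c·z₀ - d| / √(a² + b² + c²)
  = |(-3)·2 + 4·(-7) + 1·(-4) - 15| / √((-3)² + 4² + 1²)
  = |-6 - 28 - 4 - 15| / √(9 + 16 + 1)
  = |-53| / √26
  = 53 / 5.099
  ≈ 10.39

10.39


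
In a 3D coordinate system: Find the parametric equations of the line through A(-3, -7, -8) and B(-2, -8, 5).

Direction vector d = B - A = (-2 + 3, -8 + 7, 5 + 8) = (1, -1, 13)
Parametric form r = A + t·d:
x = -3 + t, y = -7 - t, z = -8 + 13t

x = -3 + t, y = -7 - t, z = -8 + 13t


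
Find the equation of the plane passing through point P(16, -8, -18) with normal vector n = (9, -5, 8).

The plane through P with normal n = (a, b, c) satisfies n·(r - P) = 0,
i.e. ax + by + cz = a·x₀ + b·y₀ + c·z₀.
d = 9·16 + (-5)·(-8) + 8·(-18)
  = 144 + 40 - 144
  = 40
Equation: 9x - 5y + 8z = 40

9x - 5y + 8z = 40


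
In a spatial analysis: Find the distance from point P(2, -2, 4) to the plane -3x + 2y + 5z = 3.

distance = |a·x₀ + b·y₀ + c·z₀ - d| / √(a² + b² + c²)
  = |(-3)·2 + 2·(-2) + 5·4 - 3| / √((-3)² + 2² + 5²)
  = |-6 - 4 + 20 - 3| / √(9 + 4 + 25)
  = |7| / √38
  = 7 / 6.164
  ≈ 1.136

1.136


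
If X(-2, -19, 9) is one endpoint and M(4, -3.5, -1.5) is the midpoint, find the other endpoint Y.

Y = 2M - X
  = (2·4 - (-2), 2·(-3.5) - (-19), 2·(-1.5) - 9)
  = (8 + 2, -7 + 19, -3 - 9)
  = (10, 12, -12)

(10, 12, -12)


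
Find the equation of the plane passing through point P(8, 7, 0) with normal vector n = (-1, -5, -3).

The plane through P with normal n = (a, b, c) satisfies n·(r - P) = 0,
i.e. ax + by + cz = a·x₀ + b·y₀ + c·z₀.
d = (-1)·8 + (-5)·7 + (-3)·0
  = -8 - 35 + 0
  = -43
Equation: -x - 5y - 3z = -43

-x - 5y - 3z = -43


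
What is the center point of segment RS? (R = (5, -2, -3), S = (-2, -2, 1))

M = ((x₁+x₂)/2, (y₁+y₂)/2, (z₁+z₂)/2)
  = ((5 - 2)/2, (-2 - 2)/2, (-3 + 1)/2)
  = (3/2, -4/2, -2/2)
  = (1.5, -2, -1)

(1.5, -2, -1)


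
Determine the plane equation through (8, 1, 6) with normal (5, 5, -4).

The plane through P with normal n = (a, b, c) satisfies n·(r - P) = 0,
i.e. ax + by + cz = a·x₀ + b·y₀ + c·z₀.
d = 5·8 + 5·1 + (-4)·6
  = 40 + 5 - 24
  = 21
Equation: 5x + 5y - 4z = 21

5x + 5y - 4z = 21


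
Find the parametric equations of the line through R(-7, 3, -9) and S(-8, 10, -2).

Direction vector d = S - R = (-8 + 7, 10 - 3, -2 + 9) = (-1, 7, 7)
Parametric form r = R + t·d:
x = -7 - t, y = 3 + 7t, z = -9 + 7t

x = -7 - t, y = 3 + 7t, z = -9 + 7t


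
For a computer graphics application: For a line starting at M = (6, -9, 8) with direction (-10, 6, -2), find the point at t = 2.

P(t) = M + t·d
  = (6 + (-10)·2, -9 + 6·2, 8 + (-2)·2)
  = (6 - 20, -9 + 12, 8 - 4)
  = (-14, 3, 4)

(-14, 3, 4)


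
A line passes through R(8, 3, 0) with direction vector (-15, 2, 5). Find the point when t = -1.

P(t) = R + t·d
  = (8 + (-15)·(-1), 3 + 2·(-1), 0 + 5·(-1))
  = (8 + 15, 3 - 2, 0 - 5)
  = (23, 1, -5)

(23, 1, -5)


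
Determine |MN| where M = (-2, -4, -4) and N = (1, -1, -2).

d = √[(x₂-x₁)² + (y₂-y₁)² + (z₂-z₁)²]
  = √[3² + 3² + 2²]
  = √[9 + 9 + 4]
  = √22
  ≈ 4.69

4.69


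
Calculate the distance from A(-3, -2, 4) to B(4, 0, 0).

d = √[(x₂-x₁)² + (y₂-y₁)² + (z₂-z₁)²]
  = √[7² + 2² + (-4)²]
  = √[49 + 4 + 16]
  = √69
  ≈ 8.307

8.307


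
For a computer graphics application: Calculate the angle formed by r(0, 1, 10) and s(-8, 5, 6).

r·s = 0·(-8) + 1·5 + 10·6 = 0 + 5 + 60 = 65
|r| = √(0² + 1² + 10²) = √101 ≈ 10.05
|s| = √((-8)² + 5² + 6²) = √125 ≈ 11.18
cos θ = (r·s)/(|r||s|) = 65/(10.05·11.18) ≈ 0.5785
θ = arccos(0.5785) ≈ 54.66°

54.66°


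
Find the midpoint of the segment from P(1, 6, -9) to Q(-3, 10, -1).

M = ((x₁+x₂)/2, (y₁+y₂)/2, (z₁+z₂)/2)
  = ((1 - 3)/2, (6 + 10)/2, (-9 - 1)/2)
  = (-2/2, 16/2, -10/2)
  = (-1, 8, -5)

(-1, 8, -5)


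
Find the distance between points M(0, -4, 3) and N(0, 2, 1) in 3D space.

d = √[(x₂-x₁)² + (y₂-y₁)² + (z₂-z₁)²]
  = √[0² + 6² + (-2)²]
  = √[0 + 36 + 4]
  = √40
  ≈ 6.325

6.325


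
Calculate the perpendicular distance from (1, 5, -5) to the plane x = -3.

distance = |a·x₀ + b·y₀ + c·z₀ - d| / √(a² + b² + c²)
  = |1·1 + 0·5 + 0·(-5) - (-3)| / √(1² + 0² + 0²)
  = |1 + 0 + 0 + 3| / √(1 + 0 + 0)
  = |4| / √1
  = 4 / 1
  ≈ 4

4


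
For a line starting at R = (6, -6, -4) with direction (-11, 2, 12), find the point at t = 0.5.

P(t) = R + t·d
  = (6 + (-11)·0.5, -6 + 2·0.5, -4 + 12·0.5)
  = (6 - 5.5, -6 + 1, -4 + 6)
  = (0.5, -5, 2)

(0.5, -5, 2)


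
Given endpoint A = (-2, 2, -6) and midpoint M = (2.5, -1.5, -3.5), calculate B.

B = 2M - A
  = (2·2.5 - (-2), 2·(-1.5) - 2, 2·(-3.5) - (-6))
  = (5 + 2, -3 - 2, -7 + 6)
  = (7, -5, -1)

(7, -5, -1)


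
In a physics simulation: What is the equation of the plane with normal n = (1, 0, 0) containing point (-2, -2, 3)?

The plane through P with normal n = (a, b, c) satisfies n·(r - P) = 0,
i.e. ax + by + cz = a·x₀ + b·y₀ + c·z₀.
d = 1·(-2) + 0·(-2) + 0·3
  = -2 + 0 + 0
  = -2
Equation: x = -2

x = -2


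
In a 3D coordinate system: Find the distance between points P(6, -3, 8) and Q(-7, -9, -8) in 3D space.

d = √[(x₂-x₁)² + (y₂-y₁)² + (z₂-z₁)²]
  = √[(-13)² + (-6)² + (-16)²]
  = √[169 + 36 + 256]
  = √461
  ≈ 21.47

21.47


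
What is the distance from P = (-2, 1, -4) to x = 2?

distance = |a·x₀ + b·y₀ + c·z₀ - d| / √(a² + b² + c²)
  = |1·(-2) + 0·1 + 0·(-4) - 2| / √(1² + 0² + 0²)
  = |-2 + 0 + 0 - 2| / √(1 + 0 + 0)
  = |-4| / √1
  = 4 / 1
  ≈ 4

4


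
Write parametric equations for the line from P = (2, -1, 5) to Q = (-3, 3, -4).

Direction vector d = Q - P = (-3 - 2, 3 + 1, -4 - 5) = (-5, 4, -9)
Parametric form r = P + t·d:
x = 2 - 5t, y = -1 + 4t, z = 5 - 9t

x = 2 - 5t, y = -1 + 4t, z = 5 - 9t


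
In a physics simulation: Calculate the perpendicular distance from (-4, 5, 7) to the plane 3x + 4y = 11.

distance = |a·x₀ + b·y₀ + c·z₀ - d| / √(a² + b² + c²)
  = |3·(-4) + 4·5 + 0·7 - 11| / √(3² + 4² + 0²)
  = |-12 + 20 + 0 - 11| / √(9 + 16 + 0)
  = |-3| / √25
  = 3 / 5
  ≈ 0.6

0.6


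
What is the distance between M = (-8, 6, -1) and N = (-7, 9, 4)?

d = √[(x₂-x₁)² + (y₂-y₁)² + (z₂-z₁)²]
  = √[1² + 3² + 5²]
  = √[1 + 9 + 25]
  = √35
  ≈ 5.916

5.916


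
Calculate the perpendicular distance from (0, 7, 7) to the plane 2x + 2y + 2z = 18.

distance = |a·x₀ + b·y₀ + c·z₀ - d| / √(a² + b² + c²)
  = |2·0 + 2·7 + 2·7 - 18| / √(2² + 2² + 2²)
  = |0 + 14 + 14 - 18| / √(4 + 4 + 4)
  = |10| / √12
  = 10 / 3.464
  ≈ 2.887

2.887


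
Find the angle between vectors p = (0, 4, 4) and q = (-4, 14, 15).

p·q = 0·(-4) + 4·14 + 4·15 = 0 + 56 + 60 = 116
|p| = √(0² + 4² + 4²) = √32 ≈ 5.657
|q| = √((-4)² + 14² + 15²) = √437 ≈ 20.9
cos θ = (p·q)/(|p||q|) = 116/(5.657·20.9) ≈ 0.9809
θ = arccos(0.9809) ≈ 11.2°

11.2°


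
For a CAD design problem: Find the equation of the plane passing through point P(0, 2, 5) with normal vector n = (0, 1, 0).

The plane through P with normal n = (a, b, c) satisfies n·(r - P) = 0,
i.e. ax + by + cz = a·x₀ + b·y₀ + c·z₀.
d = 0·0 + 1·2 + 0·5
  = 0 + 2 + 0
  = 2
Equation: y = 2

y = 2


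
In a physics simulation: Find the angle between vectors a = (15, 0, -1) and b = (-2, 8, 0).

a·b = 15·(-2) + 0·8 + (-1)·0 = -30 + 0 + 0 = -30
|a| = √(15² + 0² + (-1)²) = √226 ≈ 15.03
|b| = √((-2)² + 8² + 0²) = √68 ≈ 8.246
cos θ = (a·b)/(|a||b|) = -30/(15.03·8.246) ≈ -0.242
θ = arccos(-0.242) ≈ 104°

104°


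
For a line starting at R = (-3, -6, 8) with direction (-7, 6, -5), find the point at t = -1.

P(t) = R + t·d
  = (-3 + (-7)·(-1), -6 + 6·(-1), 8 + (-5)·(-1))
  = (-3 + 7, -6 - 6, 8 + 5)
  = (4, -12, 13)

(4, -12, 13)


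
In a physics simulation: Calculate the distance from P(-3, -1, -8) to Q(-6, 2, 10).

d = √[(x₂-x₁)² + (y₂-y₁)² + (z₂-z₁)²]
  = √[(-3)² + 3² + 18²]
  = √[9 + 9 + 324]
  = √342
  ≈ 18.49

18.49


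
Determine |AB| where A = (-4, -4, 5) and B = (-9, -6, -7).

d = √[(x₂-x₁)² + (y₂-y₁)² + (z₂-z₁)²]
  = √[(-5)² + (-2)² + (-12)²]
  = √[25 + 4 + 144]
  = √173
  ≈ 13.15

13.15


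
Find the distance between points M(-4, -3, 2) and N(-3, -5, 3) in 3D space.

d = √[(x₂-x₁)² + (y₂-y₁)² + (z₂-z₁)²]
  = √[1² + (-2)² + 1²]
  = √[1 + 4 + 1]
  = √6
  ≈ 2.449

2.449


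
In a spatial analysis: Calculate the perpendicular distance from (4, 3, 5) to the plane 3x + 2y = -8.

distance = |a·x₀ + b·y₀ + c·z₀ - d| / √(a² + b² + c²)
  = |3·4 + 2·3 + 0·5 - (-8)| / √(3² + 2² + 0²)
  = |12 + 6 + 0 + 8| / √(9 + 4 + 0)
  = |26| / √13
  = 26 / 3.606
  ≈ 7.211

7.211


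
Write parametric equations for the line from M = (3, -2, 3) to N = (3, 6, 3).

Direction vector d = N - M = (3 - 3, 6 + 2, 3 - 3) = (0, 8, 0)
Parametric form r = M + t·d:
x = 3, y = -2 + 8t, z = 3

x = 3, y = -2 + 8t, z = 3


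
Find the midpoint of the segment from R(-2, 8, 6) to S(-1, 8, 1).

M = ((x₁+x₂)/2, (y₁+y₂)/2, (z₁+z₂)/2)
  = ((-2 - 1)/2, (8 + 8)/2, (6 + 1)/2)
  = (-3/2, 16/2, 7/2)
  = (-1.5, 8, 3.5)

(-1.5, 8, 3.5)


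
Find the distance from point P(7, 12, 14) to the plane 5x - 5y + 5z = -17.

distance = |a·x₀ + b·y₀ + c·z₀ - d| / √(a² + b² + c²)
  = |5·7 + (-5)·12 + 5·14 - (-17)| / √(5² + (-5)² + 5²)
  = |35 - 60 + 70 + 17| / √(25 + 25 + 25)
  = |62| / √75
  = 62 / 8.66
  ≈ 7.159

7.159


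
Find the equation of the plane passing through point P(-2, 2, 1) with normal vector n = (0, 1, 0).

The plane through P with normal n = (a, b, c) satisfies n·(r - P) = 0,
i.e. ax + by + cz = a·x₀ + b·y₀ + c·z₀.
d = 0·(-2) + 1·2 + 0·1
  = 0 + 2 + 0
  = 2
Equation: y = 2

y = 2


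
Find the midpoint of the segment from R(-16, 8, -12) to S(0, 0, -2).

M = ((x₁+x₂)/2, (y₁+y₂)/2, (z₁+z₂)/2)
  = ((-16 + 0)/2, (8 + 0)/2, (-12 - 2)/2)
  = (-16/2, 8/2, -14/2)
  = (-8, 4, -7)

(-8, 4, -7)


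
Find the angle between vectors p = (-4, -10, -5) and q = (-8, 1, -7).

p·q = (-4)·(-8) + (-10)·1 + (-5)·(-7) = 32 - 10 + 35 = 57
|p| = √((-4)² + (-10)² + (-5)²) = √141 ≈ 11.87
|q| = √((-8)² + 1² + (-7)²) = √114 ≈ 10.68
cos θ = (p·q)/(|p||q|) = 57/(11.87·10.68) ≈ 0.4496
θ = arccos(0.4496) ≈ 63.28°

63.28°


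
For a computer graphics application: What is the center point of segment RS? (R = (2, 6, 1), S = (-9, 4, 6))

M = ((x₁+x₂)/2, (y₁+y₂)/2, (z₁+z₂)/2)
  = ((2 - 9)/2, (6 + 4)/2, (1 + 6)/2)
  = (-7/2, 10/2, 7/2)
  = (-3.5, 5, 3.5)

(-3.5, 5, 3.5)


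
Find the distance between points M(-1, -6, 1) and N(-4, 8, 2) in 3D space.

d = √[(x₂-x₁)² + (y₂-y₁)² + (z₂-z₁)²]
  = √[(-3)² + 14² + 1²]
  = √[9 + 196 + 1]
  = √206
  ≈ 14.35

14.35


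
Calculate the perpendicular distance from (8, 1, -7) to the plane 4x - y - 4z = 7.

distance = |a·x₀ + b·y₀ + c·z₀ - d| / √(a² + b² + c²)
  = |4·8 + (-1)·1 + (-4)·(-7) - 7| / √(4² + (-1)² + (-4)²)
  = |32 - 1 + 28 - 7| / √(16 + 1 + 16)
  = |52| / √33
  = 52 / 5.745
  ≈ 9.052

9.052


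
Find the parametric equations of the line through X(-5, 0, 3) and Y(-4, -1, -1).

Direction vector d = Y - X = (-4 + 5, -1 + 0, -1 - 3) = (1, -1, -4)
Parametric form r = X + t·d:
x = -5 + t, y = 0 - t, z = 3 - 4t

x = -5 + t, y = 0 - t, z = 3 - 4t


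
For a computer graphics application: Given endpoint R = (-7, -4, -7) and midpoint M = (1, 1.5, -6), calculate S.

S = 2M - R
  = (2·1 - (-7), 2·1.5 - (-4), 2·(-6) - (-7))
  = (2 + 7, 3 + 4, -12 + 7)
  = (9, 7, -5)

(9, 7, -5)


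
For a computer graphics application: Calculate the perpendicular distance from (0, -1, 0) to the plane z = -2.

distance = |a·x₀ + b·y₀ + c·z₀ - d| / √(a² + b² + c²)
  = |0·0 + 0·(-1) + 1·0 - (-2)| / √(0² + 0² + 1²)
  = |0 + 0 + 0 + 2| / √(0 + 0 + 1)
  = |2| / √1
  = 2 / 1
  ≈ 2

2


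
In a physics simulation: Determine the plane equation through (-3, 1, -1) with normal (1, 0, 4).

The plane through P with normal n = (a, b, c) satisfies n·(r - P) = 0,
i.e. ax + by + cz = a·x₀ + b·y₀ + c·z₀.
d = 1·(-3) + 0·1 + 4·(-1)
  = -3 + 0 - 4
  = -7
Equation: x + 4z = -7

x + 4z = -7


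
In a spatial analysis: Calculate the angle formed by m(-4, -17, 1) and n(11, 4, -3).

m·n = (-4)·11 + (-17)·4 + 1·(-3) = -44 - 68 - 3 = -115
|m| = √((-4)² + (-17)² + 1²) = √306 ≈ 17.49
|n| = √(11² + 4² + (-3)²) = √146 ≈ 12.08
cos θ = (m·n)/(|m||n|) = -115/(17.49·12.08) ≈ -0.5441
θ = arccos(-0.5441) ≈ 123°

123°


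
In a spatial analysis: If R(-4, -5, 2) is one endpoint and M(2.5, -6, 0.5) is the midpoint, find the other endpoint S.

S = 2M - R
  = (2·2.5 - (-4), 2·(-6) - (-5), 2·0.5 - 2)
  = (5 + 4, -12 + 5, 1 - 2)
  = (9, -7, -1)

(9, -7, -1)


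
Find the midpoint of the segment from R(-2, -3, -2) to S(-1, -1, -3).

M = ((x₁+x₂)/2, (y₁+y₂)/2, (z₁+z₂)/2)
  = ((-2 - 1)/2, (-3 - 1)/2, (-2 - 3)/2)
  = (-3/2, -4/2, -5/2)
  = (-1.5, -2, -2.5)

(-1.5, -2, -2.5)


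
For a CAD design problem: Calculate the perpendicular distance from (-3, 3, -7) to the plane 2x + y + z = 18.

distance = |a·x₀ + b·y₀ + c·z₀ - d| / √(a² + b² + c²)
  = |2·(-3) + 1·3 + 1·(-7) - 18| / √(2² + 1² + 1²)
  = |-6 + 3 - 7 - 18| / √(4 + 1 + 1)
  = |-28| / √6
  = 28 / 2.449
  ≈ 11.43

11.43


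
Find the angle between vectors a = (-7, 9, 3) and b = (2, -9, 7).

a·b = (-7)·2 + 9·(-9) + 3·7 = -14 - 81 + 21 = -74
|a| = √((-7)² + 9² + 3²) = √139 ≈ 11.79
|b| = √(2² + (-9)² + 7²) = √134 ≈ 11.58
cos θ = (a·b)/(|a||b|) = -74/(11.79·11.58) ≈ -0.5422
θ = arccos(-0.5422) ≈ 122.8°

122.8°


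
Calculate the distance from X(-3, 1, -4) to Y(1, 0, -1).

d = √[(x₂-x₁)² + (y₂-y₁)² + (z₂-z₁)²]
  = √[4² + (-1)² + 3²]
  = √[16 + 1 + 9]
  = √26
  ≈ 5.099

5.099


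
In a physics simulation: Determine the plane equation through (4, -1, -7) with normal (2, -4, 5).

The plane through P with normal n = (a, b, c) satisfies n·(r - P) = 0,
i.e. ax + by + cz = a·x₀ + b·y₀ + c·z₀.
d = 2·4 + (-4)·(-1) + 5·(-7)
  = 8 + 4 - 35
  = -23
Equation: 2x - 4y + 5z = -23

2x - 4y + 5z = -23


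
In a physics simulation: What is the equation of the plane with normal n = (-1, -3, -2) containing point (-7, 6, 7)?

The plane through P with normal n = (a, b, c) satisfies n·(r - P) = 0,
i.e. ax + by + cz = a·x₀ + b·y₀ + c·z₀.
d = (-1)·(-7) + (-3)·6 + (-2)·7
  = 7 - 18 - 14
  = -25
Equation: -x - 3y - 2z = -25

-x - 3y - 2z = -25


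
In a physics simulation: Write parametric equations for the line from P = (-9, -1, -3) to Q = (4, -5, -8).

Direction vector d = Q - P = (4 + 9, -5 + 1, -8 + 3) = (13, -4, -5)
Parametric form r = P + t·d:
x = -9 + 13t, y = -1 - 4t, z = -3 - 5t

x = -9 + 13t, y = -1 - 4t, z = -3 - 5t


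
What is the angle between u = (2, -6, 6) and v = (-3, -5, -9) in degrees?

u·v = 2·(-3) + (-6)·(-5) + 6·(-9) = -6 + 30 - 54 = -30
|u| = √(2² + (-6)² + 6²) = √76 ≈ 8.718
|v| = √((-3)² + (-5)² + (-9)²) = √115 ≈ 10.72
cos θ = (u·v)/(|u||v|) = -30/(8.718·10.72) ≈ -0.3209
θ = arccos(-0.3209) ≈ 108.7°

108.7°


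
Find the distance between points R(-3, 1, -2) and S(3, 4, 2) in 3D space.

d = √[(x₂-x₁)² + (y₂-y₁)² + (z₂-z₁)²]
  = √[6² + 3² + 4²]
  = √[36 + 9 + 16]
  = √61
  ≈ 7.81

7.81


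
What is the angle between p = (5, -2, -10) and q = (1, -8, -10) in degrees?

p·q = 5·1 + (-2)·(-8) + (-10)·(-10) = 5 + 16 + 100 = 121
|p| = √(5² + (-2)² + (-10)²) = √129 ≈ 11.36
|q| = √(1² + (-8)² + (-10)²) = √165 ≈ 12.85
cos θ = (p·q)/(|p||q|) = 121/(11.36·12.85) ≈ 0.8294
θ = arccos(0.8294) ≈ 33.97°

33.97°


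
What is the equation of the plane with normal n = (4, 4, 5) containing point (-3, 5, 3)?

The plane through P with normal n = (a, b, c) satisfies n·(r - P) = 0,
i.e. ax + by + cz = a·x₀ + b·y₀ + c·z₀.
d = 4·(-3) + 4·5 + 5·3
  = -12 + 20 + 15
  = 23
Equation: 4x + 4y + 5z = 23

4x + 4y + 5z = 23


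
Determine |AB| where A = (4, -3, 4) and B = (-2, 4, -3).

d = √[(x₂-x₁)² + (y₂-y₁)² + (z₂-z₁)²]
  = √[(-6)² + 7² + (-7)²]
  = √[36 + 49 + 49]
  = √134
  ≈ 11.58

11.58


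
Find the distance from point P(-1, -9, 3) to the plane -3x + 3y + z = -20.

distance = |a·x₀ + b·y₀ + c·z₀ - d| / √(a² + b² + c²)
  = |(-3)·(-1) + 3·(-9) + 1·3 - (-20)| / √((-3)² + 3² + 1²)
  = |3 - 27 + 3 + 20| / √(9 + 9 + 1)
  = |-1| / √19
  = 1 / 4.359
  ≈ 0.2294

0.2294


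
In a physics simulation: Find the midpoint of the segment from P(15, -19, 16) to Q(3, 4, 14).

M = ((x₁+x₂)/2, (y₁+y₂)/2, (z₁+z₂)/2)
  = ((15 + 3)/2, (-19 + 4)/2, (16 + 14)/2)
  = (18/2, -15/2, 30/2)
  = (9, -7.5, 15)

(9, -7.5, 15)


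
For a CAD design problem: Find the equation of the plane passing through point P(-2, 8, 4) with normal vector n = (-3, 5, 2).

The plane through P with normal n = (a, b, c) satisfies n·(r - P) = 0,
i.e. ax + by + cz = a·x₀ + b·y₀ + c·z₀.
d = (-3)·(-2) + 5·8 + 2·4
  = 6 + 40 + 8
  = 54
Equation: -3x + 5y + 2z = 54

-3x + 5y + 2z = 54


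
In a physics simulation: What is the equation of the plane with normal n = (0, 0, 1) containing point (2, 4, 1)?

The plane through P with normal n = (a, b, c) satisfies n·(r - P) = 0,
i.e. ax + by + cz = a·x₀ + b·y₀ + c·z₀.
d = 0·2 + 0·4 + 1·1
  = 0 + 0 + 1
  = 1
Equation: z = 1

z = 1


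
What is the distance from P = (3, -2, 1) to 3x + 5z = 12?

distance = |a·x₀ + b·y₀ + c·z₀ - d| / √(a² + b² + c²)
  = |3·3 + 0·(-2) + 5·1 - 12| / √(3² + 0² + 5²)
  = |9 + 0 + 5 - 12| / √(9 + 0 + 25)
  = |2| / √34
  = 2 / 5.831
  ≈ 0.343

0.343


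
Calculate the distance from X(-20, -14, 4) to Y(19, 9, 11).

d = √[(x₂-x₁)² + (y₂-y₁)² + (z₂-z₁)²]
  = √[39² + 23² + 7²]
  = √[1521 + 529 + 49]
  = √2099
  ≈ 45.81

45.81


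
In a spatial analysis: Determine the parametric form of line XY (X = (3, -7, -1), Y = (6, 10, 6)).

Direction vector d = Y - X = (6 - 3, 10 + 7, 6 + 1) = (3, 17, 7)
Parametric form r = X + t·d:
x = 3 + 3t, y = -7 + 17t, z = -1 + 7t

x = 3 + 3t, y = -7 + 17t, z = -1 + 7t


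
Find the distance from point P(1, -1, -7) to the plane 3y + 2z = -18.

distance = |a·x₀ + b·y₀ + c·z₀ - d| / √(a² + b² + c²)
  = |0·1 + 3·(-1) + 2·(-7) - (-18)| / √(0² + 3² + 2²)
  = |0 - 3 - 14 + 18| / √(0 + 9 + 4)
  = |1| / √13
  = 1 / 3.606
  ≈ 0.2774

0.2774


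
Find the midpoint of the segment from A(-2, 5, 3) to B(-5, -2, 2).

M = ((x₁+x₂)/2, (y₁+y₂)/2, (z₁+z₂)/2)
  = ((-2 - 5)/2, (5 - 2)/2, (3 + 2)/2)
  = (-7/2, 3/2, 5/2)
  = (-3.5, 1.5, 2.5)

(-3.5, 1.5, 2.5)


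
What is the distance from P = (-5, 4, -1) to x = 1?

distance = |a·x₀ + b·y₀ + c·z₀ - d| / √(a² + b² + c²)
  = |1·(-5) + 0·4 + 0·(-1) - 1| / √(1² + 0² + 0²)
  = |-5 + 0 + 0 - 1| / √(1 + 0 + 0)
  = |-6| / √1
  = 6 / 1
  ≈ 6

6


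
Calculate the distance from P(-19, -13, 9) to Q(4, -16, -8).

d = √[(x₂-x₁)² + (y₂-y₁)² + (z₂-z₁)²]
  = √[23² + (-3)² + (-17)²]
  = √[529 + 9 + 289]
  = √827
  ≈ 28.76

28.76


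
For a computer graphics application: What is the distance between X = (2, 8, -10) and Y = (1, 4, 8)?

d = √[(x₂-x₁)² + (y₂-y₁)² + (z₂-z₁)²]
  = √[(-1)² + (-4)² + 18²]
  = √[1 + 16 + 324]
  = √341
  ≈ 18.47

18.47


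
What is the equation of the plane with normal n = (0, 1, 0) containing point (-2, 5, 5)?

The plane through P with normal n = (a, b, c) satisfies n·(r - P) = 0,
i.e. ax + by + cz = a·x₀ + b·y₀ + c·z₀.
d = 0·(-2) + 1·5 + 0·5
  = 0 + 5 + 0
  = 5
Equation: y = 5

y = 5


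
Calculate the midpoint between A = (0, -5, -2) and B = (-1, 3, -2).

M = ((x₁+x₂)/2, (y₁+y₂)/2, (z₁+z₂)/2)
  = ((0 - 1)/2, (-5 + 3)/2, (-2 - 2)/2)
  = (-1/2, -2/2, -4/2)
  = (-0.5, -1, -2)

(-0.5, -1, -2)


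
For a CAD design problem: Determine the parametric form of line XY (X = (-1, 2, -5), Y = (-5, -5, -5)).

Direction vector d = Y - X = (-5 + 1, -5 - 2, -5 + 5) = (-4, -7, 0)
Parametric form r = X + t·d:
x = -1 - 4t, y = 2 - 7t, z = -5

x = -1 - 4t, y = 2 - 7t, z = -5


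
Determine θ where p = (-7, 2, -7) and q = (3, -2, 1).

p·q = (-7)·3 + 2·(-2) + (-7)·1 = -21 - 4 - 7 = -32
|p| = √((-7)² + 2² + (-7)²) = √102 ≈ 10.1
|q| = √(3² + (-2)² + 1²) = √14 ≈ 3.742
cos θ = (p·q)/(|p||q|) = -32/(10.1·3.742) ≈ -0.8468
θ = arccos(-0.8468) ≈ 147.9°

147.9°


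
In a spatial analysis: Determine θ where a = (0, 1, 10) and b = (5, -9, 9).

a·b = 0·5 + 1·(-9) + 10·9 = 0 - 9 + 90 = 81
|a| = √(0² + 1² + 10²) = √101 ≈ 10.05
|b| = √(5² + (-9)² + 9²) = √187 ≈ 13.67
cos θ = (a·b)/(|a||b|) = 81/(10.05·13.67) ≈ 0.5894
θ = arccos(0.5894) ≈ 53.89°

53.89°


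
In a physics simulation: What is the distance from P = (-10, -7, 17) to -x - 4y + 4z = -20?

distance = |a·x₀ + b·y₀ + c·z₀ - d| / √(a² + b² + c²)
  = |(-1)·(-10) + (-4)·(-7) + 4·17 - (-20)| / √((-1)² + (-4)² + 4²)
  = |10 + 28 + 68 + 20| / √(1 + 16 + 16)
  = |126| / √33
  = 126 / 5.745
  ≈ 21.93

21.93


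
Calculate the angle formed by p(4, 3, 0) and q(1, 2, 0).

p·q = 4·1 + 3·2 + 0·0 = 4 + 6 + 0 = 10
|p| = √(4² + 3² + 0²) = √25 ≈ 5
|q| = √(1² + 2² + 0²) = √5 ≈ 2.236
cos θ = (p·q)/(|p||q|) = 10/(5·2.236) ≈ 0.8944
θ = arccos(0.8944) ≈ 26.57°

26.57°


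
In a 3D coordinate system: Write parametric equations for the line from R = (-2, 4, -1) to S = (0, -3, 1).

Direction vector d = S - R = (0 + 2, -3 - 4, 1 + 1) = (2, -7, 2)
Parametric form r = R + t·d:
x = -2 + 2t, y = 4 - 7t, z = -1 + 2t

x = -2 + 2t, y = 4 - 7t, z = -1 + 2t


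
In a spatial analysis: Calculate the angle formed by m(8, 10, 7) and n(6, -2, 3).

m·n = 8·6 + 10·(-2) + 7·3 = 48 - 20 + 21 = 49
|m| = √(8² + 10² + 7²) = √213 ≈ 14.59
|n| = √(6² + (-2)² + 3²) = √49 ≈ 7
cos θ = (m·n)/(|m||n|) = 49/(14.59·7) ≈ 0.4796
θ = arccos(0.4796) ≈ 61.34°

61.34°


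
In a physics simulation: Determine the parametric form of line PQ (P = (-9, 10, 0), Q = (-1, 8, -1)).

Direction vector d = Q - P = (-1 + 9, 8 - 10, -1 + 0) = (8, -2, -1)
Parametric form r = P + t·d:
x = -9 + 8t, y = 10 - 2t, z = 0 - t

x = -9 + 8t, y = 10 - 2t, z = 0 - t


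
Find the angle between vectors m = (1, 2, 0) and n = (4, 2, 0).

m·n = 1·4 + 2·2 + 0·0 = 4 + 4 + 0 = 8
|m| = √(1² + 2² + 0²) = √5 ≈ 2.236
|n| = √(4² + 2² + 0²) = √20 ≈ 4.472
cos θ = (m·n)/(|m||n|) = 8/(2.236·4.472) ≈ 0.8
θ = arccos(0.8) ≈ 36.87°

36.87°


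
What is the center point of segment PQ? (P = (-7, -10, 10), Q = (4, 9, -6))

M = ((x₁+x₂)/2, (y₁+y₂)/2, (z₁+z₂)/2)
  = ((-7 + 4)/2, (-10 + 9)/2, (10 - 6)/2)
  = (-3/2, -1/2, 4/2)
  = (-1.5, -0.5, 2)

(-1.5, -0.5, 2)


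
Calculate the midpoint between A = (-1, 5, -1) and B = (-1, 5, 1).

M = ((x₁+x₂)/2, (y₁+y₂)/2, (z₁+z₂)/2)
  = ((-1 - 1)/2, (5 + 5)/2, (-1 + 1)/2)
  = (-2/2, 10/2, 0/2)
  = (-1, 5, 0)

(-1, 5, 0)


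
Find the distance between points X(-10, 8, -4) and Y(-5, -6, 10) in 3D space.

d = √[(x₂-x₁)² + (y₂-y₁)² + (z₂-z₁)²]
  = √[5² + (-14)² + 14²]
  = √[25 + 196 + 196]
  = √417
  ≈ 20.42

20.42


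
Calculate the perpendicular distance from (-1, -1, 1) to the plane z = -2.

distance = |a·x₀ + b·y₀ + c·z₀ - d| / √(a² + b² + c²)
  = |0·(-1) + 0·(-1) + 1·1 - (-2)| / √(0² + 0² + 1²)
  = |0 + 0 + 1 + 2| / √(0 + 0 + 1)
  = |3| / √1
  = 3 / 1
  ≈ 3

3


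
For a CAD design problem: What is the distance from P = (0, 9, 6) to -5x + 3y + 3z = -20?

distance = |a·x₀ + b·y₀ + c·z₀ - d| / √(a² + b² + c²)
  = |(-5)·0 + 3·9 + 3·6 - (-20)| / √((-5)² + 3² + 3²)
  = |0 + 27 + 18 + 20| / √(25 + 9 + 9)
  = |65| / √43
  = 65 / 6.557
  ≈ 9.912

9.912


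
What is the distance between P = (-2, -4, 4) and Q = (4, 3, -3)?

d = √[(x₂-x₁)² + (y₂-y₁)² + (z₂-z₁)²]
  = √[6² + 7² + (-7)²]
  = √[36 + 49 + 49]
  = √134
  ≈ 11.58

11.58


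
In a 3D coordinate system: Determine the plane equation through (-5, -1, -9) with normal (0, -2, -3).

The plane through P with normal n = (a, b, c) satisfies n·(r - P) = 0,
i.e. ax + by + cz = a·x₀ + b·y₀ + c·z₀.
d = 0·(-5) + (-2)·(-1) + (-3)·(-9)
  = 0 + 2 + 27
  = 29
Equation: -2y - 3z = 29

-2y - 3z = 29


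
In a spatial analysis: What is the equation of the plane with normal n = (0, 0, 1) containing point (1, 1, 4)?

The plane through P with normal n = (a, b, c) satisfies n·(r - P) = 0,
i.e. ax + by + cz = a·x₀ + b·y₀ + c·z₀.
d = 0·1 + 0·1 + 1·4
  = 0 + 0 + 4
  = 4
Equation: z = 4

z = 4


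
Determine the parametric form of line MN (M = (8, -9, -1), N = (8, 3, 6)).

Direction vector d = N - M = (8 - 8, 3 + 9, 6 + 1) = (0, 12, 7)
Parametric form r = M + t·d:
x = 8, y = -9 + 12t, z = -1 + 7t

x = 8, y = -9 + 12t, z = -1 + 7t


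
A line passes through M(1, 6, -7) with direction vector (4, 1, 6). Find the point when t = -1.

P(t) = M + t·d
  = (1 + 4·(-1), 6 + 1·(-1), -7 + 6·(-1))
  = (1 - 4, 6 - 1, -7 - 6)
  = (-3, 5, -13)

(-3, 5, -13)


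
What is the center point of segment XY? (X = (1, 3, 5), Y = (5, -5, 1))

M = ((x₁+x₂)/2, (y₁+y₂)/2, (z₁+z₂)/2)
  = ((1 + 5)/2, (3 - 5)/2, (5 + 1)/2)
  = (6/2, -2/2, 6/2)
  = (3, -1, 3)

(3, -1, 3)


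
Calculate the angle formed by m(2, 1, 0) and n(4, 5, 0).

m·n = 2·4 + 1·5 + 0·0 = 8 + 5 + 0 = 13
|m| = √(2² + 1² + 0²) = √5 ≈ 2.236
|n| = √(4² + 5² + 0²) = √41 ≈ 6.403
cos θ = (m·n)/(|m||n|) = 13/(2.236·6.403) ≈ 0.908
θ = arccos(0.908) ≈ 24.78°

24.78°


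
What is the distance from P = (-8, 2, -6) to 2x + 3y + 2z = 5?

distance = |a·x₀ + b·y₀ + c·z₀ - d| / √(a² + b² + c²)
  = |2·(-8) + 3·2 + 2·(-6) - 5| / √(2² + 3² + 2²)
  = |-16 + 6 - 12 - 5| / √(4 + 9 + 4)
  = |-27| / √17
  = 27 / 4.123
  ≈ 6.548

6.548


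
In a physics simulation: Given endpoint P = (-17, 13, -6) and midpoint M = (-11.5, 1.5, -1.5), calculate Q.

Q = 2M - P
  = (2·(-11.5) - (-17), 2·1.5 - 13, 2·(-1.5) - (-6))
  = (-23 + 17, 3 - 13, -3 + 6)
  = (-6, -10, 3)

(-6, -10, 3)


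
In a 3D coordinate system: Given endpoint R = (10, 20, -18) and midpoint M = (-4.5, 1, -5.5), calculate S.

S = 2M - R
  = (2·(-4.5) - 10, 2·1 - 20, 2·(-5.5) - (-18))
  = (-9 - 10, 2 - 20, -11 + 18)
  = (-19, -18, 7)

(-19, -18, 7)


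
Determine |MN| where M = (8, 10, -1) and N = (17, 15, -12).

d = √[(x₂-x₁)² + (y₂-y₁)² + (z₂-z₁)²]
  = √[9² + 5² + (-11)²]
  = √[81 + 25 + 121]
  = √227
  ≈ 15.07

15.07


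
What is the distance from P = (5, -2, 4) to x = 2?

distance = |a·x₀ + b·y₀ + c·z₀ - d| / √(a² + b² + c²)
  = |1·5 + 0·(-2) + 0·4 - 2| / √(1² + 0² + 0²)
  = |5 + 0 + 0 - 2| / √(1 + 0 + 0)
  = |3| / √1
  = 3 / 1
  ≈ 3

3


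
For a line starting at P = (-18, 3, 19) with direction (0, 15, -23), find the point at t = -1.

P(t) = P + t·d
  = (-18 + 0·(-1), 3 + 15·(-1), 19 + (-23)·(-1))
  = (-18 + 0, 3 - 15, 19 + 23)
  = (-18, -12, 42)

(-18, -12, 42)


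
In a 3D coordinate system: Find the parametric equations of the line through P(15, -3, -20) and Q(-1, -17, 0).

Direction vector d = Q - P = (-1 - 15, -17 + 3, 0 + 20) = (-16, -14, 20)
Parametric form r = P + t·d:
x = 15 - 16t, y = -3 - 14t, z = -20 + 20t

x = 15 - 16t, y = -3 - 14t, z = -20 + 20t


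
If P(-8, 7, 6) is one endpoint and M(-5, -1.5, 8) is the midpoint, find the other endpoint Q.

Q = 2M - P
  = (2·(-5) - (-8), 2·(-1.5) - 7, 2·8 - 6)
  = (-10 + 8, -3 - 7, 16 - 6)
  = (-2, -10, 10)

(-2, -10, 10)


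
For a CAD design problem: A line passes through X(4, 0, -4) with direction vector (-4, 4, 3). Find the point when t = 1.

P(t) = X + t·d
  = (4 + (-4)·1, 0 + 4·1, -4 + 3·1)
  = (4 - 4, 0 + 4, -4 + 3)
  = (0, 4, -1)

(0, 4, -1)


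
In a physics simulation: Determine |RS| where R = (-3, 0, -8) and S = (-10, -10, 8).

d = √[(x₂-x₁)² + (y₂-y₁)² + (z₂-z₁)²]
  = √[(-7)² + (-10)² + 16²]
  = √[49 + 100 + 256]
  = √405
  ≈ 20.12

20.12


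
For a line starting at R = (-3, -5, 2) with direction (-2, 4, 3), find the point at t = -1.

P(t) = R + t·d
  = (-3 + (-2)·(-1), -5 + 4·(-1), 2 + 3·(-1))
  = (-3 + 2, -5 - 4, 2 - 3)
  = (-1, -9, -1)

(-1, -9, -1)


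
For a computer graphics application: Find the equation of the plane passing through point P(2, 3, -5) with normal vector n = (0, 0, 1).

The plane through P with normal n = (a, b, c) satisfies n·(r - P) = 0,
i.e. ax + by + cz = a·x₀ + b·y₀ + c·z₀.
d = 0·2 + 0·3 + 1·(-5)
  = 0 + 0 - 5
  = -5
Equation: z = -5

z = -5


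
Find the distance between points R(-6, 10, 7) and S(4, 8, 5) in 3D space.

d = √[(x₂-x₁)² + (y₂-y₁)² + (z₂-z₁)²]
  = √[10² + (-2)² + (-2)²]
  = √[100 + 4 + 4]
  = √108
  ≈ 10.39

10.39


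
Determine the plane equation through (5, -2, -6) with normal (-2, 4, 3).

The plane through P with normal n = (a, b, c) satisfies n·(r - P) = 0,
i.e. ax + by + cz = a·x₀ + b·y₀ + c·z₀.
d = (-2)·5 + 4·(-2) + 3·(-6)
  = -10 - 8 - 18
  = -36
Equation: -2x + 4y + 3z = -36

-2x + 4y + 3z = -36


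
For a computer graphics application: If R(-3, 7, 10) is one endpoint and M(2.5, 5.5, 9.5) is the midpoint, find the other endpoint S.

S = 2M - R
  = (2·2.5 - (-3), 2·5.5 - 7, 2·9.5 - 10)
  = (5 + 3, 11 - 7, 19 - 10)
  = (8, 4, 9)

(8, 4, 9)


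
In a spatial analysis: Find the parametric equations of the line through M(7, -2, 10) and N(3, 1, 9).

Direction vector d = N - M = (3 - 7, 1 + 2, 9 - 10) = (-4, 3, -1)
Parametric form r = M + t·d:
x = 7 - 4t, y = -2 + 3t, z = 10 - t

x = 7 - 4t, y = -2 + 3t, z = 10 - t


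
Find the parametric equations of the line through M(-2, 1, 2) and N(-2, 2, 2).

Direction vector d = N - M = (-2 + 2, 2 - 1, 2 - 2) = (0, 1, 0)
Parametric form r = M + t·d:
x = -2, y = 1 + t, z = 2

x = -2, y = 1 + t, z = 2


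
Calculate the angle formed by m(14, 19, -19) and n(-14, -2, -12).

m·n = 14·(-14) + 19·(-2) + (-19)·(-12) = -196 - 38 + 228 = -6
|m| = √(14² + 19² + (-19)²) = √918 ≈ 30.3
|n| = √((-14)² + (-2)² + (-12)²) = √344 ≈ 18.55
cos θ = (m·n)/(|m||n|) = -6/(30.3·18.55) ≈ -0.01068
θ = arccos(-0.01068) ≈ 90.61°

90.61°


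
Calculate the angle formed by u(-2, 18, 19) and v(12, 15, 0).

u·v = (-2)·12 + 18·15 + 19·0 = -24 + 270 + 0 = 246
|u| = √((-2)² + 18² + 19²) = √689 ≈ 26.25
|v| = √(12² + 15² + 0²) = √369 ≈ 19.21
cos θ = (u·v)/(|u||v|) = 246/(26.25·19.21) ≈ 0.4879
θ = arccos(0.4879) ≈ 60.8°

60.8°
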